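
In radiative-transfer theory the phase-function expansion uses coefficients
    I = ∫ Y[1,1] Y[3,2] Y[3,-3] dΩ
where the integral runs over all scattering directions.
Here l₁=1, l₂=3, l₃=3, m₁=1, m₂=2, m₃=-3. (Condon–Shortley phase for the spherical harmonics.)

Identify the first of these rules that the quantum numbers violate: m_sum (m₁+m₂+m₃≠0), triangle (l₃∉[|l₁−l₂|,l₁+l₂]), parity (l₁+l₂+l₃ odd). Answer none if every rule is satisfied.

parity

azimuthal sum: 1 + 2 − 3 = 0  ✓
2 ≤ 3 ≤ 4 (triangle on l)  ✓
L = 1 + 3 + 3 = 7 (odd)  ✗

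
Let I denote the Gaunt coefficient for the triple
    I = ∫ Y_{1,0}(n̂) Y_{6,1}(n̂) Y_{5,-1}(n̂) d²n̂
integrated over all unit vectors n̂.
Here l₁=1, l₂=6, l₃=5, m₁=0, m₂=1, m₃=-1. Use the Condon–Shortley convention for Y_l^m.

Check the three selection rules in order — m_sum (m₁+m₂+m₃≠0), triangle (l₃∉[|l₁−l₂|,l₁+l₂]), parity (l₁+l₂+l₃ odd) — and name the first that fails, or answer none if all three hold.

none

Σmᵢ = 0  ✓
l₃∈[|l₁−l₂|,l₁+l₂]=[5,7], have l₃=5  ✓
Σlᵢ = 12 ⇒ even  ✓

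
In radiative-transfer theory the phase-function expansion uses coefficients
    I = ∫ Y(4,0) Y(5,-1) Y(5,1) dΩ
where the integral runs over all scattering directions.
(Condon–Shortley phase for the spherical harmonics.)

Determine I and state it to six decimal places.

m-sum 0 ✓  L=14 even ✓  1≤5≤9 ✓
Π(2lᵢ+1) = 9×11×11 = 1089
triangle coeff Δ(4,5,5) = 1/3153150
Σ_t [0,4]: t=0:+1/69120 t=1:−1/1728 t=2:+1/576 t=3:−1/1728 t=4:+1/69120 = 7/11520
(3j)²=2/143 [(4 5 5; 0 0 0)], sign=-1
Σ_t [0,4]: t=0:+1/27648 t=1:−1/1296 t=2:+1/768 t=3:−1/4320 t=4:+1/414720 = 7/20736
(3j)²=8/1287 [(4 5 5; 0 -1 1)], sign=+1
⇒ 4πI² = 16/169
I = (-1)√(16/169/(4π)) = -0.08679840

-0.086798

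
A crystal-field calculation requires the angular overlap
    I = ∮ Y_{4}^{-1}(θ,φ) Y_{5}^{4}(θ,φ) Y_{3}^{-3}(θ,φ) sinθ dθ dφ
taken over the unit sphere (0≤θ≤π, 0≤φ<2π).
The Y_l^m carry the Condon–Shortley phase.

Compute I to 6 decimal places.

Checks pass: Σm=0; 12 even; l₃=3∈[1,9].
(2·4+1)(2·5+1)(2·3+1) = 693
Δ: 6! 2! 4! / 13! → 1/180180
sum: t=2:+1/576 t=3:−1/144 t=4:+1/576 = -1/288
3j²(4 5 3; 0 0 0) = Δ·Π!·Σ² = 20/1001  (sign +1)
sum: t=5:−1/5760 = -1/5760
3j²(4 5 3; -1 4 -3) = Δ·Π!·Σ² = 9/286  (sign -1)
combine: 4πI² = 693·20/1001·9/286 = 810/1859
take √, sign -1: I = -0.18620781

-0.186208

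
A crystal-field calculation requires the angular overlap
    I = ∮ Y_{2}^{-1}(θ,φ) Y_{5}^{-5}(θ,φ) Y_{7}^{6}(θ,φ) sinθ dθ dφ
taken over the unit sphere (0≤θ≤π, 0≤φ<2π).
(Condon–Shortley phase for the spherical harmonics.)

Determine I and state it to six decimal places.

0.191646

Rules hold: Σm=0, L=14 even, 3≤7≤7.
N = 5·11·15 = 825
Δ = 0!·4!·10!/15! = 1/15015
Racah Σ t=0..0: t=0:+1/57600 = 1/57600
⇒ 3j(2 5 7; 0 0 0)² = 21/715, sgn -1
Racah Σ t=0..0: t=0:+1/21772800 = 1/21772800
⇒ 3j(2 5 7; -1 -5 6)² = 2/105, sgn -1
4πI² = N·(3j₀)²·(3jₘ)² = 6/13
I = +1·√(0.461538/4π) = 0.19164567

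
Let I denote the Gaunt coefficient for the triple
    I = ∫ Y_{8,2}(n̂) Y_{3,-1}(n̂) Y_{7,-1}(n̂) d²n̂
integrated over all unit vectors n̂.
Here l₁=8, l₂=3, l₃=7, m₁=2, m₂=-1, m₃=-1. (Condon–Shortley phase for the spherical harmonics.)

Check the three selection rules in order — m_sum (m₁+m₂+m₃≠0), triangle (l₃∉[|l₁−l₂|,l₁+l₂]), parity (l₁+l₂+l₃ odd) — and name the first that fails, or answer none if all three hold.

m₁+m₂+m₃ = 2 − 1 − 1 = 0  ✓
triangle: |8−3|=5 ≤ l₃=7 ≤ 8+3=11  ✓
parity: l₁+l₂+l₃ = 18 is even  ✓

none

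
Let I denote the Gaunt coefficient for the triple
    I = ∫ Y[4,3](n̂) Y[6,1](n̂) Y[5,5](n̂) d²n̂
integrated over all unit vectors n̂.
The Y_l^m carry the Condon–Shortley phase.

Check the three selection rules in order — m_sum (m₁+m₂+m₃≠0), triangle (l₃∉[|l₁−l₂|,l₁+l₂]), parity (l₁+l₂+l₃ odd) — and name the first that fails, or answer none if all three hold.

m_sum

Σmᵢ = 9  ✗
l₃∈[|l₁−l₂|,l₁+l₂]=[2,10], have l₃=5
Σlᵢ = 15 ⇒ odd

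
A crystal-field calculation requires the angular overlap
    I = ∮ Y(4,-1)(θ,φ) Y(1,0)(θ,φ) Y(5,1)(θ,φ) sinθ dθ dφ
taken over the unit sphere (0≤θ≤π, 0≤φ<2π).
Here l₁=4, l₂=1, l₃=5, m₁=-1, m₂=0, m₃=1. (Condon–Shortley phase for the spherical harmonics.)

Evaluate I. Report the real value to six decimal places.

-0.240571

m-sum 0 ✓  L=10 even ✓  3≤5≤5 ✓
Π(2lᵢ+1) = 9×3×11 = 297
triangle coeff Δ(4,1,5) = 1/495
Σ_t [0,0]: t=0:+1/576 = 1/576
(3j)²=5/99 [(4 1 5; 0 0 0)], sign=-1
Σ_t [0,0]: t=0:+1/720 = 1/720
(3j)²=8/165 [(4 1 5; -1 0 1)], sign=+1
⇒ 4πI² = 8/11
I = (-1)√(8/11/(4π)) = -0.24057125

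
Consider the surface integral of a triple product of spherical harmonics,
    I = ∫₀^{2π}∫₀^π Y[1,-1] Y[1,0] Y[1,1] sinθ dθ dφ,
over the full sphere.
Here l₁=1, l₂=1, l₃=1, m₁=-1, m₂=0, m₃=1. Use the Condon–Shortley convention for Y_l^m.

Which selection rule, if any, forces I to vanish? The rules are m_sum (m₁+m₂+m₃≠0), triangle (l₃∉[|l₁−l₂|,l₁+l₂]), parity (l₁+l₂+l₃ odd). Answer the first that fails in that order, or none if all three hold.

parity

Σmᵢ = 0  ✓
l₃∈[|l₁−l₂|,l₁+l₂]=[0,2], have l₃=1  ✓
Σlᵢ = 3 ⇒ odd  ✗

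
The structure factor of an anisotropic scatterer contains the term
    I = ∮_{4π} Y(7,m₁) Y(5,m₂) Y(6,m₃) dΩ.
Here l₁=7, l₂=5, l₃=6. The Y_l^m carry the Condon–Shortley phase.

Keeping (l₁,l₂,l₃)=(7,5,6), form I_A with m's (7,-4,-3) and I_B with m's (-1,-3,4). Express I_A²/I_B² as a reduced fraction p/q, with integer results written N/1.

77/65

l's match ⇒ only the (l;m) 3-j factors differ between A and B.
A: triangle coeff Δ(7,5,6) = 1/174594420; Σ_t [0,0]: t=0:+1/174182400 = 1/174182400; (3j)²=21/1615 [(7 5 6; 7 -4 -3)], sign=-1
B: triangle coeff Δ(7,5,6) = 1/174594420; Σ_t [0,2]: t=0:+1/116121600 t=1:−1/3628800 t=2:+1/1658880 = 13/38707200; (3j)²=39/3553 [(7 5 6; -1 -3 4)], sign=+1
I_A²/I_B² = (21/1615)/(39/3553) = 77/65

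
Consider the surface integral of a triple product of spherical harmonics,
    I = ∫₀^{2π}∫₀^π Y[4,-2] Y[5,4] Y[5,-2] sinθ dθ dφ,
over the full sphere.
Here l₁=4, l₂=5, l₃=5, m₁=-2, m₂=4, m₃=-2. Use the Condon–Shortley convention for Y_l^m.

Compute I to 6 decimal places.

m-sum 0 ✓  L=14 even ✓  1≤5≤9 ✓
Π(2lᵢ+1) = 9×11×11 = 1089
triangle coeff Δ(4,5,5) = 1/3153150
Σ_t [0,4]: t=0:+1/69120 t=1:−1/1728 t=2:+1/576 t=3:−1/1728 t=4:+1/69120 = 7/11520
(3j)²=2/143 [(4 5 5; 0 0 0)], sign=-1
Σ_t [3,4]: t=3:−1/25920 t=4:+1/11520 = 1/20736
(3j)²=5/429 [(4 5 5; -2 4 -2)], sign=-1
⇒ 4πI² = 30/169
I = (+1)√(30/169/(4π)) = 0.11885360

0.118854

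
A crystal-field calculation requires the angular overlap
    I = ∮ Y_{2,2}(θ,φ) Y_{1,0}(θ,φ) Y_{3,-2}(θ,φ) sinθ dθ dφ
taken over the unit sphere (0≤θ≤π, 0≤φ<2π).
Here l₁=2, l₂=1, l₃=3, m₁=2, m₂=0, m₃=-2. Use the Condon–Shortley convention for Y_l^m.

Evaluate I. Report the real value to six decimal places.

0.184674

Checks pass: Σm=0; 6 even; l₃=3∈[1,3].
(2·2+1)(2·1+1)(2·3+1) = 105
Δ: 0! 4! 2! / 7! → 1/105
sum: t=0:+1/4 = 1/4
3j²(2 1 3; 0 0 0) = Δ·Π!·Σ² = 3/35  (sign -1)
sum: t=0:+1/24 = 1/24
3j²(2 1 3; 2 0 -2) = Δ·Π!·Σ² = 1/21  (sign -1)
combine: 4πI² = 105·3/35·1/21 = 3/7
take √, sign +1: I = 0.18467439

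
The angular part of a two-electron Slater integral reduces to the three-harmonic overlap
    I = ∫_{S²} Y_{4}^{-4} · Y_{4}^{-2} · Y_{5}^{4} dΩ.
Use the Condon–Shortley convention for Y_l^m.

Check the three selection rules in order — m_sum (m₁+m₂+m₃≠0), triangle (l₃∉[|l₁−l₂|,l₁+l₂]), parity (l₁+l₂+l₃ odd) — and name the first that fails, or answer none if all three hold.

azimuthal sum: -4 − 2 + 4 = -2  ✗
0 ≤ 5 ≤ 8 (triangle on l)
L = 4 + 4 + 5 = 13 (odd)

m_sum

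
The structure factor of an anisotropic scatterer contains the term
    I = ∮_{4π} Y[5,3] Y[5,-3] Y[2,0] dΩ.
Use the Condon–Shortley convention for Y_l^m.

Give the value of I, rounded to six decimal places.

-0.016174

m-sum 0 ✓  L=12 even ✓  0≤2≤10 ✓
Π(2lᵢ+1) = 11×11×5 = 605
triangle coeff Δ(5,5,2) = 1/38610
Σ_t [3,5]: t=3:−1/2880 t=4:+1/576 t=5:−1/2880 = 1/960
(3j)²=10/429 [(5 5 2; 0 0 0)], sign=+1
Σ_t [0,2]: t=0:+1/161280 t=1:−1/5040 t=2:+1/5760 = -1/53760
(3j)²=1/4290 [(5 5 2; 3 -3 0)], sign=-1
⇒ 4πI² = 5/1521
I = (-1)√(5/1521/(4π)) = -0.01617393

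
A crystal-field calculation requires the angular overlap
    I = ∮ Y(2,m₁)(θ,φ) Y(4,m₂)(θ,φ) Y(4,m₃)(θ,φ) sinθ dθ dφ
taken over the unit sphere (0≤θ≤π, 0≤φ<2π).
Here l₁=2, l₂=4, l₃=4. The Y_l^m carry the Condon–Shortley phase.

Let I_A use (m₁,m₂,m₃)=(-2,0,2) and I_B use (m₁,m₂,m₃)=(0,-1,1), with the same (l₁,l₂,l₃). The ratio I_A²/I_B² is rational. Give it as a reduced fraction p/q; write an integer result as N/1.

Same 2,4,4: normalisation and zero-m 3j drop out of the ratio.
A: Δ: 2! 2! 6! / 11! → 1/13860; sum: t=2:+1/192 = 1/192; 3j²(2 4 4; -2 0 2) = Δ·Π!·Σ² = 3/77  (sign +1)
B: Δ: 2! 2! 6! / 11! → 1/13860; sum: t=0:+1/144 t=1:−1/48 t=2:+1/480 = -17/1440; 3j²(2 4 4; 0 -1 1) = Δ·Π!·Σ² = 289/13860  (sign +1)
I_A²/I_B² = (3/77)/(289/13860) = 540/289

540/289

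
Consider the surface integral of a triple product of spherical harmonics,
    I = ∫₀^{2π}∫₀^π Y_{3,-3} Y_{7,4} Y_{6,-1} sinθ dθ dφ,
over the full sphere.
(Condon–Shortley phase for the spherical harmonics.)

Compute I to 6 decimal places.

-0.190770

Rules hold: Σm=0, L=16 even, 4≤6≤10.
N = 7·15·13 = 1365
Δ = 4!·2!·10!/17! = 1/2042040
Racah Σ t=1..3: t=1:−1/207360 t=2:+1/57600 t=3:−1/207360 = 1/129600
⇒ 3j(3 7 6; 0 0 0)² = 168/12155, sgn +1
Racah Σ t=4..4: t=4:+1/1451520 = 1/1451520
⇒ 3j(3 7 6; -3 4 -1)² = 75/3094, sgn -1
4πI² = N·(3j₀)²·(3jₘ)² = 18900/41327
I = -1·√(0.457328/4π) = -0.19076954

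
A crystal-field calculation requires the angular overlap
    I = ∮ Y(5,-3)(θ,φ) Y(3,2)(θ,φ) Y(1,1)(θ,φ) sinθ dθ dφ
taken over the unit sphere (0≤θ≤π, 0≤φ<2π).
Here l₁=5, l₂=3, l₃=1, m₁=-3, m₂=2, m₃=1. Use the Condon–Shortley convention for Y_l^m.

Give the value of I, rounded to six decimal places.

|5−3|≤1≤5+3 violated ⇒ I = 0

0.000000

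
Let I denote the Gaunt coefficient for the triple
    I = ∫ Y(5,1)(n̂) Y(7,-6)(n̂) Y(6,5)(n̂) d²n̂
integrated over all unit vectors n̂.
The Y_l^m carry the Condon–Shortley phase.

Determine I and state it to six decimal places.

Rules hold: Σm=0, L=18 even, 2≤6≤12.
N = 11·15·13 = 2145
Δ = 6!·4!·8!/19! = 1/174594420
Racah Σ t=1..5: t=1:−1/4147200 t=2:+1/207360 t=3:−1/82944 t=4:+1/207360 t=5:−1/4147200 = -1/345600
⇒ 3j(5 7 6; 0 0 0)² = 420/46189, sgn -1
Racah Σ t=0..1: t=0:+1/87091200 t=1:−1/29030400 = -1/43545600
⇒ 3j(5 7 6; 1 -6 5)² = 88/6783, sgn +1
4πI² = N·(3j₀)²·(3jₘ)² = 26400/104329
I = -1·√(0.253046/4π) = -0.14190396

-0.141904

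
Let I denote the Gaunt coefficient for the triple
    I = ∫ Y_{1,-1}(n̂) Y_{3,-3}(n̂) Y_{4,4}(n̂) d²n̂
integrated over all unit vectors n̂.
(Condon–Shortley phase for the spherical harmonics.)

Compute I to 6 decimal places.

Rules hold: Σm=0, L=8 even, 2≤4≤4.
N = 3·7·9 = 189
Δ = 0!·2!·6!/9! = 1/252
Racah Σ t=0..0: t=0:+1/36 = 1/36
⇒ 3j(1 3 4; 0 0 0)² = 4/63, sgn +1
Racah Σ t=0..0: t=0:+1/1440 = 1/1440
⇒ 3j(1 3 4; -1 -3 4)² = 1/9, sgn +1
4πI² = N·(3j₀)²·(3jₘ)² = 4/3
I = +1·√(1.33333/4π) = 0.32573501

0.325735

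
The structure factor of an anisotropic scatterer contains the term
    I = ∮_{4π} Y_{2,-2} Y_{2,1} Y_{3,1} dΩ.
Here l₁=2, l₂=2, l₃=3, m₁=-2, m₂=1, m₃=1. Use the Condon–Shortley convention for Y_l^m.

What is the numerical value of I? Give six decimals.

0.000000

L=7 odd ⇒ parity kills the (l;000) factor ⇒ I = 0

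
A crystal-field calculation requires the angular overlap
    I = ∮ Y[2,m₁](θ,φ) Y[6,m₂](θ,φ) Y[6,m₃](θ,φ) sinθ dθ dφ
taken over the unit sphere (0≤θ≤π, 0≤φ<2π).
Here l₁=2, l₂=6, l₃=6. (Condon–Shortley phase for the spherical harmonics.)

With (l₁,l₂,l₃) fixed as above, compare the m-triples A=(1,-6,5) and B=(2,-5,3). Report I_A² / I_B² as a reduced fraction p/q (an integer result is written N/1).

l's match ⇒ only the (l;m) 3-j factors differ between A and B.
A: triangle coeff Δ(2,6,6) = 1/90090; Σ_t [0,0]: t=0:+1/7257600 = 1/7257600; (3j)²=11/455 [(2 6 6; 1 -6 5)], sign=-1
B: triangle coeff Δ(2,6,6) = 1/90090; Σ_t [0,0]: t=0:+1/1451520 = 1/1451520; (3j)²=1/91 [(2 6 6; 2 -5 3)], sign=-1
I_A²/I_B² = (11/455)/(1/91) = 11/5

11/5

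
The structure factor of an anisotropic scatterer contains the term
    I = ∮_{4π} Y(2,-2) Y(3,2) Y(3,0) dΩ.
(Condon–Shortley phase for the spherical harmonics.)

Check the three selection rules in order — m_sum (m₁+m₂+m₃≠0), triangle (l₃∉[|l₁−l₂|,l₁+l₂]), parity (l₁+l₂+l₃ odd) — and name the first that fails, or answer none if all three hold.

m₁+m₂+m₃ = -2 + 2 + 0 = 0  ✓
triangle: |2−3|=1 ≤ l₃=3 ≤ 2+3=5  ✓
parity: l₁+l₂+l₃ = 8 is even  ✓

none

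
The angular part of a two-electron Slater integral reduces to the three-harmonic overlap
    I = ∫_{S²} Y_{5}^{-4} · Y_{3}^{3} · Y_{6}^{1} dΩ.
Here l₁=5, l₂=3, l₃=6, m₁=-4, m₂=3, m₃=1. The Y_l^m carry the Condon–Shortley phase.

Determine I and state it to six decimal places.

Checks pass: Σm=0; 14 even; l₃=6∈[2,8].
(2·5+1)(2·3+1)(2·6+1) = 1001
Δ: 2! 8! 4! / 15! → 1/675675
sum: t=0:+1/8640 t=1:−1/2304 t=2:+1/8640 = -7/34560
3j²(5 3 6; 0 0 0) = Δ·Π!·Σ² = 7/429  (sign -1)
sum: t=2:+1/241920 = 1/241920
3j²(5 3 6; -4 3 1) = Δ·Π!·Σ² = 4/1001  (sign -1)
combine: 4πI² = 1001·7/429·4/1001 = 28/429
take √, sign +1: I = 0.07206849

0.072068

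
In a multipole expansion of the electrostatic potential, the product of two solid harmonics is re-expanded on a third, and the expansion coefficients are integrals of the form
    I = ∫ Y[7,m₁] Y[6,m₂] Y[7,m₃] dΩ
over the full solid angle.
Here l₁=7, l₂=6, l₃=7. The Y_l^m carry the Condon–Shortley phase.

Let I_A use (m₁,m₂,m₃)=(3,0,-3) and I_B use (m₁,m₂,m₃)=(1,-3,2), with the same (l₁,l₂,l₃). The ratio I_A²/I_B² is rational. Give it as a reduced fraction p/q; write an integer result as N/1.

38809/7000

Shared (l₁,l₂,l₃)=(7,6,7): N and (l;000)² cancel in I_A²/I_B².
A: Δ = 6!·8!·6!/21! = 1/2444321880; Racah Σ t=0..4: t=0:+1/298598400 t=1:−1/10368000 t=2:+1/3317760 t=3:−1/6531840 t=4:+1/92897280 = 197/2985984000; ⇒ 3j(7 6 7; 3 0 -3)² = 38809/5542680, sgn +1
B: Δ = 6!·8!·6!/21! = 1/2444321880; Racah Σ t=0..3: t=0:+1/37324800 t=1:−1/4147200 t=2:+1/3317760 t=3:−1/18662400 = 1/29859840; ⇒ 3j(7 6 7; 1 -3 2)² = 175/138567, sgn -1
I_A²/I_B² = (38809/5542680)/(175/138567) = 38809/7000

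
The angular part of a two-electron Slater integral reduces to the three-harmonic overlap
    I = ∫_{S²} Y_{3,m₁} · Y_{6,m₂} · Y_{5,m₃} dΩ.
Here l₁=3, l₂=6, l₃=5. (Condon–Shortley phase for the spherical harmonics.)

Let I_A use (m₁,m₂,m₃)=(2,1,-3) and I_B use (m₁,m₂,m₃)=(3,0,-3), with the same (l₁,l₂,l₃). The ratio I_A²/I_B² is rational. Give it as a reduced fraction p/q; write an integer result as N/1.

16/7

l's match ⇒ only the (l;m) 3-j factors differ between A and B.
A: triangle coeff Δ(3,6,5) = 1/675675; Σ_t [0,1]: t=0:+1/120960 t=1:−1/17280 = -1/20160; (3j)²=64/3003 [(3 6 5; 2 1 -3)], sign=-1
B: triangle coeff Δ(3,6,5) = 1/675675; Σ_t [0,0]: t=0:+1/69120 = 1/69120; (3j)²=4/429 [(3 6 5; 3 0 -3)], sign=+1
I_A²/I_B² = (64/3003)/(4/429) = 16/7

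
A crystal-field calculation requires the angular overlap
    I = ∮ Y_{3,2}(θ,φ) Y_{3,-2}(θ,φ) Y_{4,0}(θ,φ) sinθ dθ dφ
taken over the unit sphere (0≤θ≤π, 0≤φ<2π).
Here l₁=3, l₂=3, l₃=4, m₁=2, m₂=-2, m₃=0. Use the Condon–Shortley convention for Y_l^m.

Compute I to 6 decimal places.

-0.179515

Checks pass: Σm=0; 10 even; l₃=4∈[0,6].
(2·3+1)(2·3+1)(2·4+1) = 441
Δ: 2! 4! 4! / 11! → 1/34650
sum: t=0:+1/72 t=1:−1/16 t=2:+1/72 = -5/144
3j²(3 3 4; 0 0 0) = Δ·Π!·Σ² = 2/77  (sign -1)
sum: t=0:+1/72 t=1:−1/576 = 7/576
3j²(3 3 4; 2 -2 0) = Δ·Π!·Σ² = 7/198  (sign +1)
combine: 4πI² = 441·2/77·7/198 = 49/121
take √, sign -1: I = -0.17951487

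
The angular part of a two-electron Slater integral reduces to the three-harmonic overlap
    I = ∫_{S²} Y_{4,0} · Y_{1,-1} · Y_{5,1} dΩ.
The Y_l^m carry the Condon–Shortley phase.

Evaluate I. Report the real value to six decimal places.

-0.190188

Checks pass: Σm=0; 10 even; l₃=5∈[3,5].
(2·4+1)(2·1+1)(2·5+1) = 297
Δ: 0! 8! 2! / 11! → 1/495
sum: t=0:+1/576 = 1/576
3j²(4 1 5; 0 0 0) = Δ·Π!·Σ² = 5/99  (sign -1)
sum: t=0:+1/1152 = 1/1152
3j²(4 1 5; 0 -1 1) = Δ·Π!·Σ² = 1/33  (sign +1)
combine: 4πI² = 297·5/99·1/33 = 5/11
take √, sign -1: I = -0.19018827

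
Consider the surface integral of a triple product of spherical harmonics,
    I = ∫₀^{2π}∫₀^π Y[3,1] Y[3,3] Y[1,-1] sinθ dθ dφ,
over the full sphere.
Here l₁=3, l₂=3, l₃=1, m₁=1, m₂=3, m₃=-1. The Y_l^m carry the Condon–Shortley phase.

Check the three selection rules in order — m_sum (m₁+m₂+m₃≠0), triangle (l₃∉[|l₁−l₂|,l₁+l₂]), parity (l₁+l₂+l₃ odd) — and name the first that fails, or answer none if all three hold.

m₁+m₂+m₃ = 1 + 3 − 1 = 3  ✗
triangle: |3−3|=0 ≤ l₃=1 ≤ 3+3=6
parity: l₁+l₂+l₃ = 7 is odd

m_sum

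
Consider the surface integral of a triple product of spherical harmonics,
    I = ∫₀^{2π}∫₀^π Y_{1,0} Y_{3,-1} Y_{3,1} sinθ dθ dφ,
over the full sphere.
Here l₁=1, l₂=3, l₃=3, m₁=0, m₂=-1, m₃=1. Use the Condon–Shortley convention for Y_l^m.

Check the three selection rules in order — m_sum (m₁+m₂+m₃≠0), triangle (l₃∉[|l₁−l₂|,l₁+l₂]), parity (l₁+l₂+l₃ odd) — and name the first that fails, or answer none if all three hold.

azimuthal sum: 0 − 1 + 1 = 0  ✓
2 ≤ 3 ≤ 4 (triangle on l)  ✓
L = 1 + 3 + 3 = 7 (odd)  ✗

parity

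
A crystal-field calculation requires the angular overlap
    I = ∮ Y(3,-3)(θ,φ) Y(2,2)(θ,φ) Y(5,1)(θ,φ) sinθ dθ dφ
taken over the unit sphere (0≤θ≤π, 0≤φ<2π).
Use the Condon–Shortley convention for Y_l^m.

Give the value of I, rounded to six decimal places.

Rules hold: Σm=0, L=10 even, 1≤5≤5.
N = 7·5·11 = 385
Δ = 0!·6!·4!/11! = 1/2310
Racah Σ t=0..0: t=0:+1/144 = 1/144
⇒ 3j(3 2 5; 0 0 0)² = 10/231, sgn -1
Racah Σ t=0..0: t=0:+1/17280 = 1/17280
⇒ 3j(3 2 5; -3 2 1)² = 1/2310, sgn +1
4πI² = N·(3j₀)²·(3jₘ)² = 5/693
I = -1·√(0.00721501/4π) = -0.02396147

-0.023961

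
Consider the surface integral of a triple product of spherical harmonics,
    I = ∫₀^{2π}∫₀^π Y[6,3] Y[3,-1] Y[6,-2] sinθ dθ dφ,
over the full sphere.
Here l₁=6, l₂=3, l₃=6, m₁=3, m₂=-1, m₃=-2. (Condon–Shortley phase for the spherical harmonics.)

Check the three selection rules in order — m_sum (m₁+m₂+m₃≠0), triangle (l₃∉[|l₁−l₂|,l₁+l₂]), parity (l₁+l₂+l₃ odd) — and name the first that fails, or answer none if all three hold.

azimuthal sum: 3 − 1 − 2 = 0  ✓
3 ≤ 6 ≤ 9 (triangle on l)  ✓
L = 6 + 3 + 6 = 15 (odd)  ✗

parity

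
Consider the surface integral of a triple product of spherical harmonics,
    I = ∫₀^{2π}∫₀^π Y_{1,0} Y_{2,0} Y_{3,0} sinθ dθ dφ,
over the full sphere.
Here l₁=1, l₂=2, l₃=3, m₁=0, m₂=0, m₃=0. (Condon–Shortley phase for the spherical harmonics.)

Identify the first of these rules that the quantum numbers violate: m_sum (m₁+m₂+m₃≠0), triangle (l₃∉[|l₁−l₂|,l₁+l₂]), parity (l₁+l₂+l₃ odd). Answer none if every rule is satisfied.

none

Σmᵢ = 0  ✓
l₃∈[|l₁−l₂|,l₁+l₂]=[1,3], have l₃=3  ✓
Σlᵢ = 6 ⇒ even  ✓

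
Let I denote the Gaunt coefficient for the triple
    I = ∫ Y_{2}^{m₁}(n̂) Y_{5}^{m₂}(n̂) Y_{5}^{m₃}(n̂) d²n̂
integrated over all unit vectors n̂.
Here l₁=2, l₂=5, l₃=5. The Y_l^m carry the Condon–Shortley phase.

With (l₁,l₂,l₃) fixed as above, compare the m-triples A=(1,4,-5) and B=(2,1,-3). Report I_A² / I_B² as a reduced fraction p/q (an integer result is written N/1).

Shared (l₁,l₂,l₃)=(2,5,5): N and (l;000)² cancel in I_A²/I_B².
A: Δ = 2!·2!·8!/13! = 1/38610; Racah Σ t=1..1: t=1:−1/80640 = -1/80640; ⇒ 3j(2 5 5; 1 4 -5)² = 9/286, sgn -1
B: Δ = 2!·2!·8!/13! = 1/38610; Racah Σ t=0..0: t=0:+1/5760 = 1/5760; ⇒ 3j(2 5 5; 2 1 -3)² = 56/2145, sgn +1
I_A²/I_B² = (9/286)/(56/2145) = 135/112

135/112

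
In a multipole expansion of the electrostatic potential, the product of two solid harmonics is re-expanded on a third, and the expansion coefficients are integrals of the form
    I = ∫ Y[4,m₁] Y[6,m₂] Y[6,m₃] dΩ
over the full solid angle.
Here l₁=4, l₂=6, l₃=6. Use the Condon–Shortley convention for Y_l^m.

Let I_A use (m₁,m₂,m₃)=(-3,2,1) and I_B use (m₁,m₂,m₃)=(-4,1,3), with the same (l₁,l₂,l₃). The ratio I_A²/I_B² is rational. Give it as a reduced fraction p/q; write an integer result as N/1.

1/18

Same 4,6,6: normalisation and zero-m 3j drop out of the ratio.
A: Δ: 4! 4! 8! / 17! → 1/15315300; sum: t=3:−1/103680 t=4:+1/82944 = 1/414720; 3j²(4 6 6; -3 2 1) = Δ·Π!·Σ² = 49/43758  (sign -1)
B: Δ: 4! 4! 8! / 17! → 1/15315300; sum: t=4:+1/414720 = 1/414720; 3j²(4 6 6; -4 1 3) = Δ·Π!·Σ² = 49/2431  (sign -1)
I_A²/I_B² = (49/43758)/(49/2431) = 1/18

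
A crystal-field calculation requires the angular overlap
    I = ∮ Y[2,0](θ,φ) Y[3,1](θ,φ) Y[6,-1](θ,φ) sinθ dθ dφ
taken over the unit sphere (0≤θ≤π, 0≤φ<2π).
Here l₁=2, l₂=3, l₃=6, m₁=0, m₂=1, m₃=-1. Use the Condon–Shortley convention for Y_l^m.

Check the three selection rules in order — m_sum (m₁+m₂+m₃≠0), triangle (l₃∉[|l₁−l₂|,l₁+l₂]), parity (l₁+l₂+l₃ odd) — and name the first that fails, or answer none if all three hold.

Σmᵢ = 0  ✓
l₃∈[|l₁−l₂|,l₁+l₂]=[1,5], have l₃=6  ✗
Σlᵢ = 11 ⇒ odd

triangle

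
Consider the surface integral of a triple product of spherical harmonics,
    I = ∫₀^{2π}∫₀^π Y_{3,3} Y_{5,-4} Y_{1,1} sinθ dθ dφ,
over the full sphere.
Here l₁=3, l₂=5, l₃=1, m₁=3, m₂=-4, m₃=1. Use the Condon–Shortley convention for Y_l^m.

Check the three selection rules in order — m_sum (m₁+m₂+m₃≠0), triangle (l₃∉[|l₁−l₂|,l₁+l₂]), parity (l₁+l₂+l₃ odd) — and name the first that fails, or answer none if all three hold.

triangle

azimuthal sum: 3 − 4 + 1 = 0  ✓
2 ≤ 1 ≤ 8 (triangle on l)  ✗
L = 3 + 5 + 1 = 9 (odd)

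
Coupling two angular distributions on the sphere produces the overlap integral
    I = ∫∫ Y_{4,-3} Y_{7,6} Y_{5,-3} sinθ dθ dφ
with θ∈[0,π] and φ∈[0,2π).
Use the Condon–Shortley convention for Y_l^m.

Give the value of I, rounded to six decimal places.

0.136138

Checks pass: Σm=0; 16 even; l₃=5∈[3,11].
(2·4+1)(2·7+1)(2·5+1) = 1485
Δ: 6! 2! 8! / 17! → 1/6126120
sum: t=2:+1/69120 t=3:−1/20736 t=4:+1/69120 = -1/51840
3j²(4 7 5; 0 0 0) = Δ·Π!·Σ² = 280/21879  (sign +1)
sum: t=5:−1/9676800 t=6:+1/3628800 = 1/5806080
3j²(4 7 5; -3 6 -3) = Δ·Π!·Σ² = 5/408  (sign +1)
combine: 4πI² = 1485·280/21879·5/408 = 875/3757
take √, sign +1: I = 0.13613773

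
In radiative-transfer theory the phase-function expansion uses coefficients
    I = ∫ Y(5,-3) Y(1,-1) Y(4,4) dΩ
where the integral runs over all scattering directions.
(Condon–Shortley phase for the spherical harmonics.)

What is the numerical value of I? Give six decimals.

-0.049106

m-sum 0 ✓  L=10 even ✓  4≤4≤6 ✓
Π(2lᵢ+1) = 11×3×9 = 297
triangle coeff Δ(5,1,4) = 1/495
Σ_t [1,1]: t=1:−1/576 = -1/576
(3j)²=5/99 [(5 1 4; 0 0 0)], sign=-1
Σ_t [0,0]: t=0:+1/80640 = 1/80640
(3j)²=1/495 [(5 1 4; -3 -1 4)], sign=+1
⇒ 4πI² = 1/33
I = (-1)√(1/33/(4π)) = -0.04910640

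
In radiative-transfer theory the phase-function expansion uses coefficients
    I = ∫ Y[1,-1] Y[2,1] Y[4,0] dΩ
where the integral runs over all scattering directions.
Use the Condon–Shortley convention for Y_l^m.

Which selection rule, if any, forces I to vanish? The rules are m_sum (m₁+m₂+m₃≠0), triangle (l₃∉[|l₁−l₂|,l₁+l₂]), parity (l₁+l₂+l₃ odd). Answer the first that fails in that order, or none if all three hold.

triangle

m₁+m₂+m₃ = -1 + 1 + 0 = 0  ✓
triangle: |1−2|=1 ≤ l₃=4 ≤ 1+2=3  ✗
parity: l₁+l₂+l₃ = 7 is odd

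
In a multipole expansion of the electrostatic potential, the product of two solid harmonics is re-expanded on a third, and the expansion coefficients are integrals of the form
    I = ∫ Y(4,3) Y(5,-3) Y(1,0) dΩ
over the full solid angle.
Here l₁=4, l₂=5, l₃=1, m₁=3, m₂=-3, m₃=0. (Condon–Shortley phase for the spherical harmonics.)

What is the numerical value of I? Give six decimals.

-0.196426

Rules hold: Σm=0, L=10 even, 1≤1≤9.
N = 9·11·3 = 297
Δ = 8!·0!·2!/11! = 1/495
Racah Σ t=4..4: t=4:+1/576 = 1/576
⇒ 3j(4 5 1; 0 0 0)² = 5/99, sgn -1
Racah Σ t=1..1: t=1:−1/5040 = -1/5040
⇒ 3j(4 5 1; 3 -3 0)² = 16/495, sgn +1
4πI² = N·(3j₀)²·(3jₘ)² = 16/33
I = -1·√(0.484848/4π) = -0.19642560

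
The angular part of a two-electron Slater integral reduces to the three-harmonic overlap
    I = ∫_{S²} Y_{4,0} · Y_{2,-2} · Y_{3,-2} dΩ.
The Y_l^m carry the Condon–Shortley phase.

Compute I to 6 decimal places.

0.000000

Σmᵢ = -4 ≠ 0, so the φ-integral vanishes; I = 0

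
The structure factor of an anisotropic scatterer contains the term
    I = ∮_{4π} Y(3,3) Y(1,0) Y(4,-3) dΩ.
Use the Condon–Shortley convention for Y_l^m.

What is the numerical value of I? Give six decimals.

m-sum 0 ✓  L=8 even ✓  2≤4≤4 ✓
Π(2lᵢ+1) = 7×3×9 = 189
triangle coeff Δ(3,1,4) = 1/252
Σ_t [0,0]: t=0:+1/36 = 1/36
(3j)²=4/63 [(3 1 4; 0 0 0)], sign=+1
Σ_t [0,0]: t=0:+1/720 = 1/720
(3j)²=1/36 [(3 1 4; 3 0 -3)], sign=-1
⇒ 4πI² = 1/3
I = (-1)√(1/3/(4π)) = -0.16286750

-0.162868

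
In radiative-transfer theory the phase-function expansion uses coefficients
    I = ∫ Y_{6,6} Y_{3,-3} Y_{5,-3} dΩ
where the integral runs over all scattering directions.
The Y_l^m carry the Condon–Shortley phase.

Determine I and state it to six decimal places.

Rules hold: Σm=0, L=14 even, 3≤5≤9.
N = 13·7·11 = 1001
Δ = 4!·8!·2!/15! = 1/675675
Racah Σ t=1..3: t=1:−1/8640 t=2:+1/2304 t=3:−1/8640 = 7/34560
⇒ 3j(6 3 5; 0 0 0)² = 7/429, sgn -1
Racah Σ t=0..0: t=0:+1/1935360 = 1/1935360
⇒ 3j(6 3 5; 6 -3 -3)² = 1/91, sgn +1
4πI² = N·(3j₀)²·(3jₘ)² = 7/39
I = -1·√(0.179487/4π) = -0.11951207

-0.119512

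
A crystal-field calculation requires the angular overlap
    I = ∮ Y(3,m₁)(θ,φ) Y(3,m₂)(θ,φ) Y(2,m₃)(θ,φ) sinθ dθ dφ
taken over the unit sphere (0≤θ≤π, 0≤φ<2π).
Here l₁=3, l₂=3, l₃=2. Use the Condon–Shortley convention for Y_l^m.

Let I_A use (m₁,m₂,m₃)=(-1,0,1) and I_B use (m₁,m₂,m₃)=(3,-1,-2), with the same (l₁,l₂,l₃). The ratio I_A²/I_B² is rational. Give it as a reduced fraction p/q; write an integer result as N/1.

Same 3,3,2: normalisation and zero-m 3j drop out of the ratio.
A: Δ: 4! 2! 2! / 9! → 1/3780; sum: t=2:+1/8 t=3:−1/12 = 1/24; 3j²(3 3 2; -1 0 1) = Δ·Π!·Σ² = 1/210  (sign -1)
B: Δ: 4! 2! 2! / 9! → 1/3780; sum: t=0:+1/96 = 1/96; 3j²(3 3 2; 3 -1 -2) = Δ·Π!·Σ² = 1/42  (sign +1)
I_A²/I_B² = (1/210)/(1/42) = 1/5

1/5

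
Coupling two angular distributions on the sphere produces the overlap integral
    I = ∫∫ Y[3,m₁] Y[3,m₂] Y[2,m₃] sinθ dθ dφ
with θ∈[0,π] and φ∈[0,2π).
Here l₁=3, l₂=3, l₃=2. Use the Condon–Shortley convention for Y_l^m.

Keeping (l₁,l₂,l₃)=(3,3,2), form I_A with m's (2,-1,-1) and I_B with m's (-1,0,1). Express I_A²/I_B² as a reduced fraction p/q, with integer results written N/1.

15/2

Shared (l₁,l₂,l₃)=(3,3,2): N and (l;000)² cancel in I_A²/I_B².
A: Δ = 4!·2!·2!/9! = 1/3780; Racah Σ t=0..1: t=0:+1/48 t=1:−1/12 = -1/16; ⇒ 3j(3 3 2; 2 -1 -1)² = 1/28, sgn +1
B: Δ = 4!·2!·2!/9! = 1/3780; Racah Σ t=2..3: t=2:+1/8 t=3:−1/12 = 1/24; ⇒ 3j(3 3 2; -1 0 1)² = 1/210, sgn -1
I_A²/I_B² = (1/28)/(1/210) = 15/2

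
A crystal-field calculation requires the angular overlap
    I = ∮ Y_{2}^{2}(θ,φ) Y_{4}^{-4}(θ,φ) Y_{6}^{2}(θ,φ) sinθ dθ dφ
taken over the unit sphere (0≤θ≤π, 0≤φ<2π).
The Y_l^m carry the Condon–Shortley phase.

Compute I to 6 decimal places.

0.015904

Rules hold: Σm=0, L=12 even, 2≤6≤6.
N = 5·9·13 = 585
Δ = 0!·4!·8!/13! = 1/6435
Racah Σ t=0..0: t=0:+1/2304 = 1/2304
⇒ 3j(2 4 6; 0 0 0)² = 5/143, sgn +1
Racah Σ t=0..0: t=0:+1/967680 = 1/967680
⇒ 3j(2 4 6; 2 -4 2)² = 1/6435, sgn +1
4πI² = N·(3j₀)²·(3jₘ)² = 5/1573
I = +1·√(0.00317864/4π) = 0.01590434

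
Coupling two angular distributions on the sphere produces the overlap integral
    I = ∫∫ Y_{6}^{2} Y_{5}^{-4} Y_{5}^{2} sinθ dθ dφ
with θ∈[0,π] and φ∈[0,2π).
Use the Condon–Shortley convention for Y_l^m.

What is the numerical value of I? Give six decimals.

Rules hold: Σm=0, L=16 even, 1≤5≤11.
N = 13·11·11 = 1573
Δ = 6!·6!·4!/17! = 1/28588560
Racah Σ t=1..5: t=1:−1/345600 t=2:+1/13824 t=3:−1/5184 t=4:+1/13824 t=5:−1/345600 = -7/129600
⇒ 3j(6 5 5; 0 0 0)² = 80/7293, sgn +1
Racah Σ t=0..1: t=0:+1/207360 t=1:−1/103680 = -1/207360
⇒ 3j(6 5 5; 2 -4 2)² = 21/2431, sgn +1
4πI² = N·(3j₀)²·(3jₘ)² = 560/3757
I = +1·√(0.149055/4π) = 0.10891018

0.108910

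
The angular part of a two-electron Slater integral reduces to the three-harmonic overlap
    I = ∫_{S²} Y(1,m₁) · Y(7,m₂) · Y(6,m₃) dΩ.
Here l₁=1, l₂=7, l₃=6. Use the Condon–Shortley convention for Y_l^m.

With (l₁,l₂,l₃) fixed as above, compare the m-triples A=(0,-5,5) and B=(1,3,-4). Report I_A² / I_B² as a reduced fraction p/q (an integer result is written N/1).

Same 1,7,6: normalisation and zero-m 3j drop out of the ratio.
A: Δ: 2! 0! 12! / 15! → 1/1365; sum: t=1:−1/39916800 = -1/39916800; 3j²(1 7 6; 0 -5 5) = Δ·Π!·Σ² = 8/455  (sign +1)
B: Δ: 2! 0! 12! / 15! → 1/1365; sum: t=0:+1/14515200 = 1/14515200; 3j²(1 7 6; 1 3 -4) = Δ·Π!·Σ² = 2/455  (sign +1)
I_A²/I_B² = (8/455)/(2/455) = 4/1

4/1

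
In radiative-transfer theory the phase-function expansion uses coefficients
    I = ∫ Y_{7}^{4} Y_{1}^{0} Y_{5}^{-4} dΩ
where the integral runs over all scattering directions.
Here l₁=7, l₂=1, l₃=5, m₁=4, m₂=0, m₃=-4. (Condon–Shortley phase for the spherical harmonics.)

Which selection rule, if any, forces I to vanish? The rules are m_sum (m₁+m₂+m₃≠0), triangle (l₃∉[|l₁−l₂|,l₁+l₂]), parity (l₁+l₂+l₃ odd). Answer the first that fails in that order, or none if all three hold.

triangle

m₁+m₂+m₃ = 4 + 0 − 4 = 0  ✓
triangle: |7−1|=6 ≤ l₃=5 ≤ 7+1=8  ✗
parity: l₁+l₂+l₃ = 13 is odd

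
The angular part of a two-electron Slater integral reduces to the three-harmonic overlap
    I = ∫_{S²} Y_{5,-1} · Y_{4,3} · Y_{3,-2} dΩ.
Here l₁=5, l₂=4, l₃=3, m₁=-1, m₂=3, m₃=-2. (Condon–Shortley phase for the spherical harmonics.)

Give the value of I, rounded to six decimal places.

Checks pass: Σm=0; 12 even; l₃=3∈[1,9].
(2·5+1)(2·4+1)(2·3+1) = 693
Δ: 6! 4! 2! / 13! → 1/180180
sum: t=2:+1/576 t=3:−1/144 t=4:+1/576 = -1/288
3j²(5 4 3; 0 0 0) = Δ·Π!·Σ² = 20/1001  (sign +1)
sum: t=5:−1/1440 t=6:+1/17280 = -11/17280
3j²(5 4 3; -1 3 -2) = Δ·Π!·Σ² = 11/468  (sign +1)
combine: 4πI² = 693·20/1001·11/468 = 55/169
take √, sign +1: I = 0.16092854

0.160929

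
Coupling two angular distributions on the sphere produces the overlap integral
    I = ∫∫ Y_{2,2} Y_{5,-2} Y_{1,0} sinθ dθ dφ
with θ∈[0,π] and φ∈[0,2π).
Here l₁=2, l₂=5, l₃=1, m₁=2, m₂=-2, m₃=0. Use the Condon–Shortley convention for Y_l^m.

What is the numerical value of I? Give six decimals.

0.000000

|2−5|≤1≤2+5 violated ⇒ I = 0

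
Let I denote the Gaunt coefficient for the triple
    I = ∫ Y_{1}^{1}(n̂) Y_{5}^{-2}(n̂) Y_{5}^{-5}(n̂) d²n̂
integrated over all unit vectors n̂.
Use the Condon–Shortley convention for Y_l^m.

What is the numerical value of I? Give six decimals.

0.000000

m-sum = 1 − 2 − 5 = -6 ≠ 0 ⇒ I = 0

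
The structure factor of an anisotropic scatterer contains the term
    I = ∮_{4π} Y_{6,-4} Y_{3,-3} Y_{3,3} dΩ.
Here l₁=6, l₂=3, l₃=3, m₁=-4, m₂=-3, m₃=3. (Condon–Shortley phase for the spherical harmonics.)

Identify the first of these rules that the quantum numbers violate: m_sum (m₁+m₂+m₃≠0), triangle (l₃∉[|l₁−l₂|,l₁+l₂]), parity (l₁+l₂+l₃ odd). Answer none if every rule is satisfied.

Σmᵢ = -4  ✗
l₃∈[|l₁−l₂|,l₁+l₂]=[3,9], have l₃=3
Σlᵢ = 12 ⇒ even

m_sum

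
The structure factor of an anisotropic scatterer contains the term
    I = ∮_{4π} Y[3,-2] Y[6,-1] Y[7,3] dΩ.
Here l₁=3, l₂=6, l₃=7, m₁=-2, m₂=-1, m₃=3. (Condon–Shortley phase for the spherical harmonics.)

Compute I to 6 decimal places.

Checks pass: Σm=0; 16 even; l₃=7∈[3,9].
(2·3+1)(2·6+1)(2·7+1) = 1365
Δ: 2! 4! 10! / 17! → 1/2042040
sum: t=0:+1/207360 t=1:−1/57600 t=2:+1/207360 = -1/129600
3j²(3 6 7; 0 0 0) = Δ·Π!·Σ² = 168/12155  (sign +1)
sum: t=1:−1/414720 t=2:+1/362880 = 1/2903040
3j²(3 6 7; -2 -1 3) = Δ·Π!·Σ² = 25/68068  (sign +1)
combine: 4πI² = 1365·168/12155·25/68068 = 3150/454597
take √, sign +1: I = 0.02348211

0.023482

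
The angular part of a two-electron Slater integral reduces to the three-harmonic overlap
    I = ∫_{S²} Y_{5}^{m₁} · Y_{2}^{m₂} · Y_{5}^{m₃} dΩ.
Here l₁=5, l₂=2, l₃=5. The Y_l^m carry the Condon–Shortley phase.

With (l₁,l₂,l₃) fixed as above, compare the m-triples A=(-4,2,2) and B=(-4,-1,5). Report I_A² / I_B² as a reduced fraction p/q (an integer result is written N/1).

8/15

l's match ⇒ only the (l;m) 3-j factors differ between A and B.
A: triangle coeff Δ(5,2,5) = 1/38610; Σ_t [2,2]: t=2:+1/20160 = 1/20160; (3j)²=12/715 [(5 2 5; -4 2 2)], sign=-1
B: triangle coeff Δ(5,2,5) = 1/38610; Σ_t [1,1]: t=1:−1/80640 = -1/80640; (3j)²=9/286 [(5 2 5; -4 -1 5)], sign=-1
I_A²/I_B² = (12/715)/(9/286) = 8/15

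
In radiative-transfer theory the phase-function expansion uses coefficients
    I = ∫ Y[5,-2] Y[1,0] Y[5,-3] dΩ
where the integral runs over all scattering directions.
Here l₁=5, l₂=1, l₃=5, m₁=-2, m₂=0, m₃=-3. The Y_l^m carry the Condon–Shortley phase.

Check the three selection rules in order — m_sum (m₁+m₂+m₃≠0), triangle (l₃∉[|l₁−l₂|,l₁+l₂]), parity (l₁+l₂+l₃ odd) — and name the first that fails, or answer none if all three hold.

m_sum

m₁+m₂+m₃ = -2 + 0 − 3 = -5  ✗
triangle: |5−1|=4 ≤ l₃=5 ≤ 5+1=6
parity: l₁+l₂+l₃ = 11 is odd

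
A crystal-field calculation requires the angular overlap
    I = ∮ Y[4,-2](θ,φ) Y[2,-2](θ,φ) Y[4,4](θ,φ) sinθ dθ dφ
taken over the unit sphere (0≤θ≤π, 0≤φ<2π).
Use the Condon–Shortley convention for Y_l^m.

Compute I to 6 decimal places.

Checks pass: Σm=0; 10 even; l₃=4∈[2,6].
(2·4+1)(2·2+1)(2·4+1) = 405
Δ: 2! 6! 2! / 11! → 1/13860
sum: t=0:+1/192 t=1:−1/36 t=2:+1/192 = -5/288
3j²(4 2 4; 0 0 0) = Δ·Π!·Σ² = 20/693  (sign -1)
sum: t=0:+1/2880 = 1/2880
3j²(4 2 4; -2 -2 4) = Δ·Π!·Σ² = 2/165  (sign +1)
combine: 4πI² = 405·20/693·2/165 = 120/847
take √, sign -1: I = -0.10618031

-0.106180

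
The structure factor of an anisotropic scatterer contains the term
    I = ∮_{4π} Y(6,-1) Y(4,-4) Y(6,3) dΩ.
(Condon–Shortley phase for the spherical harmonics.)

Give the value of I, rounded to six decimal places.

m-sum = -1 − 4 + 3 = -2 ≠ 0 ⇒ I = 0

0.000000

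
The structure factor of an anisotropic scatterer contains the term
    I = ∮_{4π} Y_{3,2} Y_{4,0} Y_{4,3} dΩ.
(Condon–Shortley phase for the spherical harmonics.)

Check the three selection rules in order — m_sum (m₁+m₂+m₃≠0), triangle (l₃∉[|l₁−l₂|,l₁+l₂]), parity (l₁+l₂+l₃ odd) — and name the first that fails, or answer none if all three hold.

Σmᵢ = 5  ✗
l₃∈[|l₁−l₂|,l₁+l₂]=[1,7], have l₃=4
Σlᵢ = 11 ⇒ odd

m_sum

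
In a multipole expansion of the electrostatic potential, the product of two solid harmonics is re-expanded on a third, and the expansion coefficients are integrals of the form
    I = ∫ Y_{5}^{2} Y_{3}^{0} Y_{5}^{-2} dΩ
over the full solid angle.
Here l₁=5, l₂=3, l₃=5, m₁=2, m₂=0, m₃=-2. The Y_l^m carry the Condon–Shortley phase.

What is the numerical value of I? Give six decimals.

0.000000

L=13 odd ⇒ parity kills the (l;000) factor ⇒ I = 0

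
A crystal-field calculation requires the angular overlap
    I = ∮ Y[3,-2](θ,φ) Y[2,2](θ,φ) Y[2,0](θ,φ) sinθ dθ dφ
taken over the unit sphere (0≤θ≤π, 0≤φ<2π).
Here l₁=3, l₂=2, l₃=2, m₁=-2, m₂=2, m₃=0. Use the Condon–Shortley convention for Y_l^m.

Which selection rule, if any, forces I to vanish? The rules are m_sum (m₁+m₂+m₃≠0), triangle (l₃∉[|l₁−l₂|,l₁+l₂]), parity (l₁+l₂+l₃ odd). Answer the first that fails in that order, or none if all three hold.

parity

azimuthal sum: -2 + 2 + 0 = 0  ✓
1 ≤ 2 ≤ 5 (triangle on l)  ✓
L = 3 + 2 + 2 = 7 (odd)  ✗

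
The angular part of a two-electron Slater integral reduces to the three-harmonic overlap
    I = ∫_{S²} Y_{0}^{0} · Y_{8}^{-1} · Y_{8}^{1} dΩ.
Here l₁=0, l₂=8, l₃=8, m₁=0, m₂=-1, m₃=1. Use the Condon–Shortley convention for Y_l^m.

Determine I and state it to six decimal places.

Checks pass: Σm=0; 16 even; l₃=8∈[8,8].
(2·0+1)(2·8+1)(2·8+1) = 289
Δ: 0! 0! 16! / 17! → 1/17
sum: t=0:+1/1625702400 = 1/1625702400
3j²(0 8 8; 0 0 0) = Δ·Π!·Σ² = 1/17  (sign +1)
sum: t=0:+1/1828915200 = 1/1828915200
3j²(0 8 8; 0 -1 1) = Δ·Π!·Σ² = 1/17  (sign -1)
combine: 4πI² = 289·1/17·1/17 = 1/1
take √, sign -1: I = -0.28209479

-0.282095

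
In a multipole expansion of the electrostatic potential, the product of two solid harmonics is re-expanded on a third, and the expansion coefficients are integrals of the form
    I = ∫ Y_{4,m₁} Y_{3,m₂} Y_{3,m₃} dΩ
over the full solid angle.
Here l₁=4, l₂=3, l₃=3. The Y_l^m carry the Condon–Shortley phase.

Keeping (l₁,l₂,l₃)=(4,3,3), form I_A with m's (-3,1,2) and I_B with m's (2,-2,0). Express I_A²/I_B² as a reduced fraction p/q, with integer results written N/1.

Shared (l₁,l₂,l₃)=(4,3,3): N and (l;000)² cancel in I_A²/I_B².
A: Δ = 4!·4!·2!/11! = 1/34650; Racah Σ t=3..4: t=3:−1/144 t=4:+1/288 = -1/288; ⇒ 3j(4 3 3; -3 1 2)² = 1/99, sgn +1
B: Δ = 4!·4!·2!/11! = 1/34650; Racah Σ t=0..1: t=0:+1/96 t=1:−1/72 = -1/288; ⇒ 3j(4 3 3; 2 -2 0)² = 1/462, sgn +1
I_A²/I_B² = (1/99)/(1/462) = 14/3

14/3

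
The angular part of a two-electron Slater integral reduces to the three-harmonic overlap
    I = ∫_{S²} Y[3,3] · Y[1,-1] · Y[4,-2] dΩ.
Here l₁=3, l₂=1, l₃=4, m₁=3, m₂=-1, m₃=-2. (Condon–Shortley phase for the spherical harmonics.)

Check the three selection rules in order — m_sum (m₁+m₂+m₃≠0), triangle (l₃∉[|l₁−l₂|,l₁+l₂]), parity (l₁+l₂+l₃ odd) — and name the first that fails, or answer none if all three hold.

azimuthal sum: 3 − 1 − 2 = 0  ✓
2 ≤ 4 ≤ 4 (triangle on l)  ✓
L = 3 + 1 + 4 = 8 (even)  ✓

none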